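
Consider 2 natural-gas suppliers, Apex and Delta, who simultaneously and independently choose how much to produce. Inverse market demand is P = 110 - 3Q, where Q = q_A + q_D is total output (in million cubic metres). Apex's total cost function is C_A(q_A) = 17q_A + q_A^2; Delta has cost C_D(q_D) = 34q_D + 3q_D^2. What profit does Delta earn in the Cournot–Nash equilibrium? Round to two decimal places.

85.80

Apex's profit: π_A = (110 - 3Q)q_A - (17q_A + q_A²). Setting ∂π_A/∂q_A = 0: 93 - 8q_A - 3(q_D) = 0.
Delta's profit: π_D = (110 - 3Q)q_D - (34q_D + 3q_D²). Setting ∂π_D/∂q_D = 0: 76 - 12q_D - 3(q_A) = 0.
So q_A = (93 - 3q_D)/8 and q_D = (76 - 3q_A)/12.
Solving the pair: q_A = 296/29, q_D = 329/87.
Price P = 110 - 3·(1217/87) = 1973/29.
Delta's profit: (1973/29)·(329/87) - 34·(329/87) - 3(329/87)² = 85.8034.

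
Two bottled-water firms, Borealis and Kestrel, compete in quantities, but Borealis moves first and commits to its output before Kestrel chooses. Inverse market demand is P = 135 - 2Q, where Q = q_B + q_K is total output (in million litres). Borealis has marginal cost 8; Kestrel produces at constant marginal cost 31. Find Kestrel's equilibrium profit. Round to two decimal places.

The follower Kestrel best-responds to any q_B: π_K = (135 - 2Q)q_K - 31q_K.
Follower FOC: 104 - 2q_B - 4q_K = 0, so q_K(q_B) = (104 - 2q_B)/4.
The leader anticipates this reaction. Substituting into P = 135 - 2Q gives P = 83 - q_B, so π_B = (83 - q_B)q_B - 8q_B.
Maximising: ∂π_B/∂q_B = 75 - 2q_B = 0, giving q_B = 75/2.
Then q_K = (104 - 2·(75/2))/4 = 29/4.
Price P = 135 - 2·(179/4) = 91/2.
Kestrel's profit: (91/2 - 31)·(29/4) = 841/8.

105.13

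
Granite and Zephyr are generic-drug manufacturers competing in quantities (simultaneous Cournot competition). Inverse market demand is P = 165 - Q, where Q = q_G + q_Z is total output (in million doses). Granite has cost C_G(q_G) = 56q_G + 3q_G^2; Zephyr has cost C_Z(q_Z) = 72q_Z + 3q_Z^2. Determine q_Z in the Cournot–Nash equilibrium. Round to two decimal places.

Granite's profit: π_G = (165 - Q)q_G - (56q_G + 3q_G²). Setting ∂π_G/∂q_G = 0: 109 - 8q_G - (q_Z) = 0.
Zephyr's profit: π_Z = (165 - Q)q_Z - (72q_Z + 3q_Z²). Setting ∂π_Z/∂q_Z = 0: 93 - 8q_Z - (q_G) = 0.
So q_G = (109 - q_Z)/8 and q_Z = (93 - q_G)/8.
Substituting one into the other gives q_G = 779/63 and q_Z = 635/63.

10.08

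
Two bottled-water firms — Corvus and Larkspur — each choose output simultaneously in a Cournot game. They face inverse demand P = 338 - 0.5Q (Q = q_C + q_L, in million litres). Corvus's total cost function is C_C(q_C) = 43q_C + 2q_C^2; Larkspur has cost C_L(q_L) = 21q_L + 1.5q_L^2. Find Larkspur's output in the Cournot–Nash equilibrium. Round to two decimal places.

Corvus's profit: π_C = (338 - 0.5Q)q_C - (43q_C + 2q_C²). Setting ∂π_C/∂q_C = 0: 295 - 5q_C - (1/2)(q_L) = 0.
Larkspur's first-order condition: 317 - 4q_L - (1/2)(q_C) = 0.
Best responses: q_C = (295 - (1/2)q_L)/5, q_L = (317 - (1/2)q_C)/4.
Substituting one into the other gives q_C = 51.7215 and q_L = 72.7848.

72.78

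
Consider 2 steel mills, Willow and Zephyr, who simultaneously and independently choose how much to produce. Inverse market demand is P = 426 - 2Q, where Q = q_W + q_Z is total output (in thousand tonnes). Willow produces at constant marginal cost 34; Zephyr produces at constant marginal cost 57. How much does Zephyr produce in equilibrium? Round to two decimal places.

57.67

Willow's profit: π_W = (426 - 2Q)q_W - (34q_W). Setting ∂π_W/∂q_W = 0: 392 - 4q_W - 2(q_Z) = 0.
Zephyr's first-order condition: 369 - 4q_Z - 2(q_W) = 0.
So q_W = (392 - 2q_Z)/4 and q_Z = (369 - 2q_W)/4.
Substituting one into the other gives q_W = 415/6 and q_Z = 173/3.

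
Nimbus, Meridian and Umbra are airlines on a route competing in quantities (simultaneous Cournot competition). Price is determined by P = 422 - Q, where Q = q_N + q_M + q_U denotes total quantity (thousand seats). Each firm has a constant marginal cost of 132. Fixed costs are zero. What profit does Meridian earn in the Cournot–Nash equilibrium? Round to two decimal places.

A representative firm's profit is π_i = q_i(422 - Q) - 132q_i.
Setting ∂π_i/∂q_i = 0 with rivals' quantities fixed: 290 - 2q_i - Σ_{j≠i} q_j = 0.
By symmetry each firm produces the same amount; substituting Σ_{j≠i} q_j = 2q_i yields q_i = 290/4 = 145/2.
Price P = 422 - 435/2 = 409/2.
Meridian's profit: (409/2 - 132)·(145/2) = 5256.2500.

5256.25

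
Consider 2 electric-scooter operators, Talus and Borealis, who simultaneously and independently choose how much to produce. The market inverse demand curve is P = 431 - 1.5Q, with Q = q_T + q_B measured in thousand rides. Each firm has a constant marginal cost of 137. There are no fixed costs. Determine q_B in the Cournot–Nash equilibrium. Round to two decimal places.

65.33

Each firm earns π_i = (431 - 1.5Q)q_i - 137q_i.
Setting ∂π_i/∂q_i = 0 with rivals' quantities fixed: 294 - 3q_i - (3/2)q_j = 0.
By symmetry each firm produces the same amount; substituting q_j = q_i yields q_i = 294/(9/2) = 196/3.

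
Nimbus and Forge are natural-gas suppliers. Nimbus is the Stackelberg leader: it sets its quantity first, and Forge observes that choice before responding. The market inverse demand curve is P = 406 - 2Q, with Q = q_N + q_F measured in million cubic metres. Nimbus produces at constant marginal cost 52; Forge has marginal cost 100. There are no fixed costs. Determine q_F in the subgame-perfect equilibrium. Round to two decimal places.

26.25

Solve by backward induction. Given q_N, the follower Forge maximises π_F = (406 - 2q_N - 2q_F)q_F - 100q_F.
Setting the follower's marginal profit to zero, 306 - 2q_N - 4q_F = 0, i.e. q_F = (306 - 2q_N)/4.
Nimbus substitutes q_F(q_N) into its own profit: π_N = q_N(406 - 2q_N - (306 - 2q_N)/2) - 52q_N = (253 - q_N)q_N - 52q_N.
The leader's first-order condition 201 - 2q_N = 0 yields q_N = 201/2.
Then q_F = (306 - 2·(201/2))/4 = 105/4.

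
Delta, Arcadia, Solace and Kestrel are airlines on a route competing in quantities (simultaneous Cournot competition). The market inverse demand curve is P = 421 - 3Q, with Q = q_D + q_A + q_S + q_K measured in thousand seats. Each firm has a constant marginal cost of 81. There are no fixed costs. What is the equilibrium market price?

Each firm earns π_i = (421 - 3Q)q_i - 81q_i.
First-order condition (treating rivals' output as given): 340 - 6q_i - 3·Σ_{j≠i} q_j = 0.
With identical firms every q_j equals q_i, so Σ_{j≠i} q_j = 3q_i and 340 = 15q_i, giving q_i = 68/3.
Total output Q = 272/3, so price P = 421 - 3·(272/3) = 149.

149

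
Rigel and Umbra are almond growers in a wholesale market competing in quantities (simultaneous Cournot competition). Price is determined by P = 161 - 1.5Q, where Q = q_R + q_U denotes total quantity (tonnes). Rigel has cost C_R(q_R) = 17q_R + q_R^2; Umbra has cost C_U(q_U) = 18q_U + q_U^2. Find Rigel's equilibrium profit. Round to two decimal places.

Rigel's profit: π_R = (161 - 1.5Q)q_R - (17q_R + q_R²). Setting ∂π_R/∂q_R = 0: 144 - 5q_R - (3/2)(q_U) = 0.
Umbra's first-order condition: 143 - 5q_U - (3/2)(q_R) = 0.
Rearranging gives the reaction functions q_R = (144 - (3/2)q_U)/5 and q_U = (143 - (3/2)q_R)/5.
Substituting one into the other gives q_R = 22.2198 and q_U = 1996/91.
Price P = 161 - (3/2)·(574/13) = 1232/13.
Rigel's profit: (1232/13)·22.2198 - 17·22.2198 - 22.2198² = 1234.2966.

1234.30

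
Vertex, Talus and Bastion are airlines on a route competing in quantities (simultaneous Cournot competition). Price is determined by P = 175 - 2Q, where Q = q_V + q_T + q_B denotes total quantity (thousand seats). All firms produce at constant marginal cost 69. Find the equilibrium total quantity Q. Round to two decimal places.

39.75

A representative firm's profit is π_i = q_i(175 - 2Q) - 69q_i.
First-order condition (treating rivals' output as given): 106 - 4q_i - 2·Σ_{j≠i} q_j = 0.
With identical firms every q_j equals q_i, so Σ_{j≠i} q_j = 2q_i and 106 = 8q_i, giving q_i = 53/4.
Total output Q = 53/4 + 53/4 + 53/4 = 159/4.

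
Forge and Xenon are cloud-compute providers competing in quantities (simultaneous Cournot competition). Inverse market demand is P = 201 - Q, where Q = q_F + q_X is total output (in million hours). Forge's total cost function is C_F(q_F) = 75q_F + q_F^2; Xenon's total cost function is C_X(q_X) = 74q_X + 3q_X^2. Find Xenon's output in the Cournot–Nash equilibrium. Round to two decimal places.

12.32

Forge's profit: π_F = (201 - Q)q_F - (75q_F + q_F²). Setting ∂π_F/∂q_F = 0: 126 - 4q_F - (q_X) = 0.
Xenon's profit: π_X = (201 - Q)q_X - (74q_X + 3q_X²). Setting ∂π_X/∂q_X = 0: 127 - 8q_X - (q_F) = 0.
So q_F = (126 - q_X)/4 and q_X = (127 - q_F)/8.
Solving the pair: q_F = 881/31, q_X = 382/31.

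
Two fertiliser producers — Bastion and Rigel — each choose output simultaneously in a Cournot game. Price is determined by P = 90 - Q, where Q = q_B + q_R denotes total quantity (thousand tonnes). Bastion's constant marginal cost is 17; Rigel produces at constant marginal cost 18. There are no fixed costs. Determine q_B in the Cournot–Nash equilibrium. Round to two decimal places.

Bastion's profit: π_B = (90 - Q)q_B - (17q_B). Setting ∂π_B/∂q_B = 0: 73 - 2q_B - (q_R) = 0.
Rigel's profit: π_R = (90 - Q)q_R - (18q_R). Setting ∂π_R/∂q_R = 0: 72 - 2q_R - (q_B) = 0.
Best responses: q_B = (73 - q_R)/2, q_R = (72 - q_B)/2.
Substituting one into the other gives q_B = 74/3 and q_R = 71/3.

24.67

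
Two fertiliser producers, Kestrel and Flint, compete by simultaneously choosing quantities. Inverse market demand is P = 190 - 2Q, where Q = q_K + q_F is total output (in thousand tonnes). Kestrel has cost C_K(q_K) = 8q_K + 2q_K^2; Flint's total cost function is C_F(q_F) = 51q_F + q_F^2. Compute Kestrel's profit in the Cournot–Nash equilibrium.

Kestrel's profit: π_K = (190 - 2Q)q_K - (8q_K + 2q_K²). Setting ∂π_K/∂q_K = 0: 182 - 8q_K - 2(q_F) = 0.
Flint's profit: π_F = (190 - 2Q)q_F - (51q_F + q_F²). Setting ∂π_F/∂q_F = 0: 139 - 6q_F - 2(q_K) = 0.
So q_K = (182 - 2q_F)/8 and q_F = (139 - 2q_K)/6.
Solving the pair: q_K = 37/2, q_F = 17.
Price P = 190 - 2·(71/2) = 119.
Kestrel's profit: 119·(37/2) - 8·(37/2) - 2(37/2)² = 1369.

1369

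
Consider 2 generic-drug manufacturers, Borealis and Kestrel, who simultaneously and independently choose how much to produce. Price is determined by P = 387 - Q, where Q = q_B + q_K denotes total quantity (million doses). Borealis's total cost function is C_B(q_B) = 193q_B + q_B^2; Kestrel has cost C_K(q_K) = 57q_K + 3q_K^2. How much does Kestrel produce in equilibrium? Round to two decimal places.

Borealis's profit: π_B = (387 - Q)q_B - (193q_B + q_B²). Setting ∂π_B/∂q_B = 0: 194 - 4q_B - (q_K) = 0.
Kestrel's first-order condition: 330 - 8q_K - (q_B) = 0.
Best responses: q_B = (194 - q_K)/4, q_K = (330 - q_B)/8.
Solving the pair: q_B = 1222/31, q_K = 1126/31.

36.32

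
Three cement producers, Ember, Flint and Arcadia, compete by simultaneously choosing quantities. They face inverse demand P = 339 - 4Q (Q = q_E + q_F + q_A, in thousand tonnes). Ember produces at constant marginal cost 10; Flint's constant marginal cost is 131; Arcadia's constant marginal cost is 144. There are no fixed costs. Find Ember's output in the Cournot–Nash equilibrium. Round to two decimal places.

Ember's profit: π_E = (339 - 4Q)q_E - (10q_E). Setting ∂π_E/∂q_E = 0: 329 - 8q_E - 4(q_F + q_A) = 0.
Flint's profit: π_F = (339 - 4Q)q_F - (131q_F). Setting ∂π_F/∂q_F = 0: 208 - 8q_F - 4(q_E + q_A) = 0.
Arcadia's profit: π_A = (339 - 4Q)q_A - (144q_A). Setting ∂π_A/∂q_A = 0: 195 - 8q_A - 4(q_E + q_F) = 0.
Adding the 3 first-order conditions: 732 − 16Q = 0, so Q = 183/4.
Back-substituting: q_E = (329 − 183)/4 = 73/2, q_F = (208 − 183)/4 = 25/4, q_A = (195 − 183)/4 = 3.

36.50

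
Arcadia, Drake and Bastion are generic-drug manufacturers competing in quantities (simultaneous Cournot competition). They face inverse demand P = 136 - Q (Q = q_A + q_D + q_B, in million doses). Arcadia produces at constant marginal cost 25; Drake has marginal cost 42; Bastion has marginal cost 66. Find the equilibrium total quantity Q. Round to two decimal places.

Arcadia's profit: π_A = (136 - Q)q_A - (25q_A). Setting ∂π_A/∂q_A = 0: 111 - 2q_A - (q_D + q_B) = 0.
Drake's profit: π_D = (136 - Q)q_D - (42q_D). Setting ∂π_D/∂q_D = 0: 94 - 2q_D - (q_A + q_B) = 0.
Bastion's profit: π_B = (136 - Q)q_B - (66q_B). Setting ∂π_B/∂q_B = 0: 70 - 2q_B - (q_A + q_D) = 0.
Summing all 3 equations gives 275 − 4Q = 0, hence Q = 275/4.
Back-substituting: q_A = (111 − 275/4) = 169/4, q_D = (94 − 275/4) = 101/4, q_B = (70 − 275/4) = 5/4.
Total output Q = 169/4 + 101/4 + 5/4 = 275/4.

68.75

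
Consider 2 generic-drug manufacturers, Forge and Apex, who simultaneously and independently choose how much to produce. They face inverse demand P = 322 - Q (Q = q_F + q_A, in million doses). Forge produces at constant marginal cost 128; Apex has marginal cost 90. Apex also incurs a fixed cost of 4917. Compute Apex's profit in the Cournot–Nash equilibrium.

Forge's profit: π_F = (322 - Q)q_F - (128q_F). Setting ∂π_F/∂q_F = 0: 194 - 2q_F - (q_A) = 0.
Apex's first-order condition: 232 - 2q_A - (q_F) = 0.
Rearranging gives the reaction functions q_F = (194 - q_A)/2 and q_A = (232 - q_F)/2.
Substituting one into the other gives q_F = 52 and q_A = 90.
Price P = 322 - 142 = 180.
Apex's profit: (180 - 90)·90 - 4917 = 3183.

3183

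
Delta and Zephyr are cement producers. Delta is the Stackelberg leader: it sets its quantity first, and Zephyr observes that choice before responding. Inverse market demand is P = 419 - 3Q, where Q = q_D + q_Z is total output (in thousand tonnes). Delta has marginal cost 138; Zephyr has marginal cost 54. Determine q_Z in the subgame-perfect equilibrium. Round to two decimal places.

Solve by backward induction. Given q_D, the follower Zephyr maximises π_Z = (419 - 3q_D - 3q_Z)q_Z - 54q_Z.
Setting the follower's marginal profit to zero, 365 - 3q_D - 6q_Z = 0, i.e. q_Z = (365 - 3q_D)/6.
Delta substitutes q_Z(q_D) into its own profit: π_D = q_D(419 - 3q_D - (365 - 3q_D)/2) - 138q_D = (473/2 - (3/2)q_D)q_D - 138q_D.
The leader's first-order condition 197/2 - 3q_D = 0 yields q_D = 197/6.
Then q_Z = (365 - 3·(197/6))/6 = 533/12.

44.42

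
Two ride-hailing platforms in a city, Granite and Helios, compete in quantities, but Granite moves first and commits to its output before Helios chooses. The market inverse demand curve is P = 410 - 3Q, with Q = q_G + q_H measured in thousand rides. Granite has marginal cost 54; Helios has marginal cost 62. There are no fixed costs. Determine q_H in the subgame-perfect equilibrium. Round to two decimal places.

27.67

The follower Helios best-responds to any q_G: π_H = (410 - 3Q)q_H - 62q_H.
Setting the follower's marginal profit to zero, 348 - 3q_G - 6q_H = 0, i.e. q_H = (348 - 3q_G)/6.
The leader anticipates this reaction. Substituting into P = 410 - 3Q gives P = 236 - (3/2)q_G, so π_G = (236 - (3/2)q_G)q_G - 54q_G.
Maximising: ∂π_G/∂q_G = 182 - 3q_G = 0, giving q_G = 182/3.
Then q_H = (348 - 3·(182/3))/6 = 83/3.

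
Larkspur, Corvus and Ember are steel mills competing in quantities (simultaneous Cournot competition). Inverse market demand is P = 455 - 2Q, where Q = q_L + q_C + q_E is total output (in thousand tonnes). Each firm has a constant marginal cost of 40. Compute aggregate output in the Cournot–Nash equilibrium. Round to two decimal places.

155.63

A representative firm's profit is π_i = q_i(455 - 2Q) - 40q_i.
First-order condition (treating rivals' output as given): 415 - 4q_i - 2·Σ_{j≠i} q_j = 0.
With identical firms every q_j equals q_i, so Σ_{j≠i} q_j = 2q_i and 415 = 8q_i, giving q_i = 415/8.
Total output Q = 415/8 + 415/8 + 415/8 = 1245/8.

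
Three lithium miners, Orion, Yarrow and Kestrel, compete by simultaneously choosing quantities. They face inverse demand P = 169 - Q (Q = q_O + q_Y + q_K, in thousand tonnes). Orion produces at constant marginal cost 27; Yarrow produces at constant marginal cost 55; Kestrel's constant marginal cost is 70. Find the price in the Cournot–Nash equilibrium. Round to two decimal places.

Orion's profit: π_O = (169 - Q)q_O - (27q_O). Setting ∂π_O/∂q_O = 0: 142 - 2q_O - (q_Y + q_K) = 0.
Yarrow's profit: π_Y = (169 - Q)q_Y - (55q_Y). Setting ∂π_Y/∂q_Y = 0: 114 - 2q_Y - (q_O + q_K) = 0.
Kestrel's first-order condition: 99 - 2q_K - (q_O + q_Y) = 0.
Adding the 3 conditions: 355 − 2Q − 2Q = 0, i.e. Q = 355/4.
Back-substituting: q_O = (142 − 355/4) = 213/4, q_Y = (114 − 355/4) = 101/4, q_K = (99 − 355/4) = 41/4.
Total output Q = 355/4, so price P = 169 - 355/4 = 321/4.

80.25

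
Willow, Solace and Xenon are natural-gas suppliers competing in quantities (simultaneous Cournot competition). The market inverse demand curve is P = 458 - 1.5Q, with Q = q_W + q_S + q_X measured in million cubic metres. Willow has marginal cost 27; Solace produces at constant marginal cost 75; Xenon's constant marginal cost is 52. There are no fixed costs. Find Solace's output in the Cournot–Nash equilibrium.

Willow's profit: π_W = (458 - 1.5Q)q_W - (27q_W). Setting ∂π_W/∂q_W = 0: 431 - 3q_W - (3/2)(q_S + q_X) = 0.
Solace's first-order condition: 383 - 3q_S - (3/2)(q_W + q_X) = 0.
Xenon's first-order condition: 406 - 3q_X - (3/2)(q_W + q_S) = 0.
Adding the 3 first-order conditions: 1220 − 6Q = 0, so Q = 610/3.
Back-substituting: q_W = (431 − 305)/(3/2) = 84, q_S = (383 − 305)/(3/2) = 52, q_X = (406 − 305)/(3/2) = 202/3.

52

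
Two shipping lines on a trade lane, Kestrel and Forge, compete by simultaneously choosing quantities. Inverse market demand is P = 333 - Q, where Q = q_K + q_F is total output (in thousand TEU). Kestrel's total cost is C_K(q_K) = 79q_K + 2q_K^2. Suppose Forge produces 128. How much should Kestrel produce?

21

With the rival's output fixed at 128, Kestrel's profit is π_K = (333 - 128 - q_K)q_K - (79q_K + 2q_K²) = (205 - q_K)q_K - (79q_K + 2q_K²).
∂π_K/∂q_K = 126 - 6q_K = 0, so q_K = 21.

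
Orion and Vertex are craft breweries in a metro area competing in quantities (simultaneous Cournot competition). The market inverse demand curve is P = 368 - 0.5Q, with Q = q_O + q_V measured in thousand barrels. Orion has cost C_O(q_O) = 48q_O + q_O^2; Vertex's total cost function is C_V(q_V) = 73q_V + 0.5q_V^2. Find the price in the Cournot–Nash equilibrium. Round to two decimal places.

262.13

Orion's profit: π_O = (368 - 0.5Q)q_O - (48q_O + q_O²). Setting ∂π_O/∂q_O = 0: 320 - 3q_O - (1/2)(q_V) = 0.
Vertex's profit: π_V = (368 - 0.5Q)q_V - (73q_V + (1/2)q_V²). Setting ∂π_V/∂q_V = 0: 295 - 2q_V - (1/2)(q_O) = 0.
Best responses: q_O = (320 - (1/2)q_V)/3, q_V = (295 - (1/2)q_O)/2.
Substituting one into the other gives q_O = 1970/23 and q_V = 126.0870.
Total output Q = 211.7391, so price P = 368 - (1/2)·211.7391 = 262.1304.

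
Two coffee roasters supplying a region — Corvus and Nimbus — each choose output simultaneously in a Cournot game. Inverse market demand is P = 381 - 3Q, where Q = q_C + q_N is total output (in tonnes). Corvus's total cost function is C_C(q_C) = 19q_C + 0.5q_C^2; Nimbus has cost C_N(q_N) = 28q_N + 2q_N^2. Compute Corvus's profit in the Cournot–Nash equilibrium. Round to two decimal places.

Corvus's profit: π_C = (381 - 3Q)q_C - (19q_C + (1/2)q_C²). Setting ∂π_C/∂q_C = 0: 362 - 7q_C - 3(q_N) = 0.
Nimbus's profit: π_N = (381 - 3Q)q_N - (28q_N + 2q_N²). Setting ∂π_N/∂q_N = 0: 353 - 10q_N - 3(q_C) = 0.
Rearranging gives the reaction functions q_C = (362 - 3q_N)/7 and q_N = (353 - 3q_C)/10.
Solving the pair: q_C = 41.9836, q_N = 1385/61.
Price P = 381 - 3·64.6885 = 186.9344.
Corvus's profit: 186.9344·41.9836 - 19·41.9836 - (1/2)·41.9836² = 6169.1813.

6169.18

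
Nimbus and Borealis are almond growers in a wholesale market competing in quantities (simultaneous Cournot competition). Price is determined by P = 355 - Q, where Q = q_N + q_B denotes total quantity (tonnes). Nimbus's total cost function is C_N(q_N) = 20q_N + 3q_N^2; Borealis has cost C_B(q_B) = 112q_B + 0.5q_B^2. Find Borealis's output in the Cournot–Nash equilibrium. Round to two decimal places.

69.96

Nimbus's profit: π_N = (355 - Q)q_N - (20q_N + 3q_N²). Setting ∂π_N/∂q_N = 0: 335 - 8q_N - (q_B) = 0.
Borealis's profit: π_B = (355 - Q)q_B - (112q_B + (1/2)q_B²). Setting ∂π_B/∂q_B = 0: 243 - 3q_B - (q_N) = 0.
So q_N = (335 - q_B)/8 and q_B = (243 - q_N)/3.
Substituting one into the other gives q_N = 762/23 and q_B = 1609/23.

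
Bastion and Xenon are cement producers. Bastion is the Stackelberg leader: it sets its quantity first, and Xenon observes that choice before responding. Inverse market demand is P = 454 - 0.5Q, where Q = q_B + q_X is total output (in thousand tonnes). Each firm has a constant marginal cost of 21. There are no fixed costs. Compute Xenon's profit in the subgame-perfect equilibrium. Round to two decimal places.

23436.13

Solve by backward induction. Given q_B, the follower Xenon maximises π_X = (454 - (1/2)q_B - (1/2)q_X)q_X - 21q_X.
∂π_X/∂q_X = 433 - (1/2)q_B - q_X = 0 gives the reaction function q_X = (433 - (1/2)q_B).
The leader anticipates this reaction. Substituting into P = 454 - 0.5Q gives P = 475/2 - (1/4)q_B, so π_B = (475/2 - (1/4)q_B)q_B - 21q_B.
The leader's first-order condition 433/2 - (1/2)q_B = 0 yields q_B = 433.
Then q_X = (433 - (1/2)·433) = 433/2.
Price P = 454 - (1/2)·(1299/2) = 517/4.
Xenon's profit: (517/4 - 21)·(433/2) = 23436.1250.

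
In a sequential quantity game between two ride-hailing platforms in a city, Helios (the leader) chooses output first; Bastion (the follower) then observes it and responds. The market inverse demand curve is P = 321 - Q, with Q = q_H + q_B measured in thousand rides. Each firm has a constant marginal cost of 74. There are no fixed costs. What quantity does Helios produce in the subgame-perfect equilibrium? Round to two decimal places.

123.50

Solve by backward induction. Given q_H, the follower Bastion maximises π_B = (321 - q_H - q_B)q_B - 74q_B.
∂π_B/∂q_B = 247 - q_H - 2q_B = 0 gives the reaction function q_B = (247 - q_H)/2.
Helios substitutes q_B(q_H) into its own profit: π_H = q_H(321 - q_H - (247 - q_H)/2) - 74q_H = (395/2 - (1/2)q_H)q_H - 74q_H.
Maximising: ∂π_H/∂q_H = 247/2 - q_H = 0, giving q_H = 247/2.
Then q_B = (247 - 247/2)/2 = 247/4.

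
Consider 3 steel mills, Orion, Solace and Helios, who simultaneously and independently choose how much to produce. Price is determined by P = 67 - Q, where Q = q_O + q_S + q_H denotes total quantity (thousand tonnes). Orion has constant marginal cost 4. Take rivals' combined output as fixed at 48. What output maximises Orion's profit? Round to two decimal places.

With rivals' combined output fixed at 48, Orion's profit is π_O = (67 - 48 - q_O)q_O - (4q_O) = (19 - q_O)q_O - (4q_O).
∂π_O/∂q_O = 15 - 2q_O = 0, so q_O = 15/2.

7.50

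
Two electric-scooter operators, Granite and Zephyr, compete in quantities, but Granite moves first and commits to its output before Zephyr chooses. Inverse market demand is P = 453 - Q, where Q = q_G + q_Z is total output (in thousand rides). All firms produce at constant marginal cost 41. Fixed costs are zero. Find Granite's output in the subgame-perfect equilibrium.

206

Solve by backward induction. Given q_G, the follower Zephyr maximises π_Z = (453 - q_G - q_Z)q_Z - 41q_Z.
∂π_Z/∂q_Z = 412 - q_G - 2q_Z = 0 gives the reaction function q_Z = (412 - q_G)/2.
Granite substitutes q_Z(q_G) into its own profit: π_G = q_G(453 - q_G - (412 - q_G)/2) - 41q_G = (247 - (1/2)q_G)q_G - 41q_G.
Maximising: ∂π_G/∂q_G = 206 - q_G = 0, giving q_G = 206.
Then q_Z = (412 - 206)/2 = 103.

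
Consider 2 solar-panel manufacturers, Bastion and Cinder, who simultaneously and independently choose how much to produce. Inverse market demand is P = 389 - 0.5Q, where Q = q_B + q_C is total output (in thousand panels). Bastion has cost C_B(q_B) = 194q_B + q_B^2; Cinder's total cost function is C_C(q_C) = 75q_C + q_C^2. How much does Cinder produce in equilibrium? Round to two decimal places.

96.51

Bastion's profit: π_B = (389 - 0.5Q)q_B - (194q_B + q_B²). Setting ∂π_B/∂q_B = 0: 195 - 3q_B - (1/2)(q_C) = 0.
Cinder's first-order condition: 314 - 3q_C - (1/2)(q_B) = 0.
Best responses: q_B = (195 - (1/2)q_C)/3, q_C = (314 - (1/2)q_B)/3.
Solving the pair: q_B = 1712/35, q_C = 96.5143.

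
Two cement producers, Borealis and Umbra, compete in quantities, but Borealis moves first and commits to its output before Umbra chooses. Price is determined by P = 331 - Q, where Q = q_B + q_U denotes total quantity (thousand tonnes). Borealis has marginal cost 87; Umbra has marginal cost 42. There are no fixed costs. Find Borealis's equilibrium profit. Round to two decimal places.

4950.13

Solve by backward induction. Given q_B, the follower Umbra maximises π_U = (331 - q_B - q_U)q_U - 42q_U.
Follower FOC: 289 - q_B - 2q_U = 0, so q_U(q_B) = (289 - q_B)/2.
The leader anticipates this reaction. Substituting into P = 331 - Q gives P = 373/2 - (1/2)q_B, so π_B = (373/2 - (1/2)q_B)q_B - 87q_B.
Maximising: ∂π_B/∂q_B = 199/2 - q_B = 0, giving q_B = 199/2.
Then q_U = (289 - 199/2)/2 = 379/4.
Price P = 331 - 777/4 = 547/4.
Borealis's profit: (547/4 - 87)·(199/2) = 4950.1250.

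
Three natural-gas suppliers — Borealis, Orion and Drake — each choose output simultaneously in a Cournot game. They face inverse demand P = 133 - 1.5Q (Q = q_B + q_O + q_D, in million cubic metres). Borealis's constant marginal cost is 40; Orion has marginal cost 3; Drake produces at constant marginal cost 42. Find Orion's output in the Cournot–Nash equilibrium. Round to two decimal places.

34.33

Borealis's profit: π_B = (133 - 1.5Q)q_B - (40q_B). Setting ∂π_B/∂q_B = 0: 93 - 3q_B - (3/2)(q_O + q_D) = 0.
Orion's profit: π_O = (133 - 1.5Q)q_O - (3q_O). Setting ∂π_O/∂q_O = 0: 130 - 3q_O - (3/2)(q_B + q_D) = 0.
Drake's profit: π_D = (133 - 1.5Q)q_D - (42q_D). Setting ∂π_D/∂q_D = 0: 91 - 3q_D - (3/2)(q_B + q_O) = 0.
Summing all 3 equations gives 314 − 6Q = 0, hence Q = 157/3.
Back-substituting: q_B = (93 − 157/2)/(3/2) = 29/3, q_O = (130 − 157/2)/(3/2) = 103/3, q_D = (91 − 157/2)/(3/2) = 25/3.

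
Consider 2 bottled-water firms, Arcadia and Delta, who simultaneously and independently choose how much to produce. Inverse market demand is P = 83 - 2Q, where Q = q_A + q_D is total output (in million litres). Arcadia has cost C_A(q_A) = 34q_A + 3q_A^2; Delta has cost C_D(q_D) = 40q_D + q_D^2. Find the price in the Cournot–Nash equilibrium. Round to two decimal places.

63.71

Arcadia's profit: π_A = (83 - 2Q)q_A - (34q_A + 3q_A²). Setting ∂π_A/∂q_A = 0: 49 - 10q_A - 2(q_D) = 0.
Delta's first-order condition: 43 - 6q_D - 2(q_A) = 0.
Best responses: q_A = (49 - 2q_D)/10, q_D = (43 - 2q_A)/6.
Substituting one into the other gives q_A = 26/7 and q_D = 83/14.
Total output Q = 135/14, so price P = 83 - 2·(135/14) = 446/7.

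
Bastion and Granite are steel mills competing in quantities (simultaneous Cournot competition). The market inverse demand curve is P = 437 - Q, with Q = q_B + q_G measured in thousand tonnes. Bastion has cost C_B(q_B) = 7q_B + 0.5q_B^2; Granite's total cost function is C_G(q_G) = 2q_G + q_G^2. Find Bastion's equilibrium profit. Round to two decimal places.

Bastion's profit: π_B = (437 - Q)q_B - (7q_B + (1/2)q_B²). Setting ∂π_B/∂q_B = 0: 430 - 3q_B - (q_G) = 0.
Granite's profit: π_G = (437 - Q)q_G - (2q_G + q_G²). Setting ∂π_G/∂q_G = 0: 435 - 4q_G - (q_B) = 0.
So q_B = (430 - q_G)/3 and q_G = (435 - q_B)/4.
Solving the pair: q_B = 1285/11, q_G = 875/11.
Price P = 437 - 196.3636 = 240.6364.
Bastion's profit: 240.6364·(1285/11) - 7·(1285/11) - (1/2)(1285/11)² = 20469.7314.

20469.73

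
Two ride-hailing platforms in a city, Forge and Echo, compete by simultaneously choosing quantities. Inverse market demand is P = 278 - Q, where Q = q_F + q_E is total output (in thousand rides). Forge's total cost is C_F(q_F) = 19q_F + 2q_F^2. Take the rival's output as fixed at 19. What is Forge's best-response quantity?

40

With the rival's output fixed at 19, Forge's profit is π_F = (278 - 19 - q_F)q_F - (19q_F + 2q_F²) = (259 - q_F)q_F - (19q_F + 2q_F²).
∂π_F/∂q_F = 240 - 6q_F = 0, so q_F = 40.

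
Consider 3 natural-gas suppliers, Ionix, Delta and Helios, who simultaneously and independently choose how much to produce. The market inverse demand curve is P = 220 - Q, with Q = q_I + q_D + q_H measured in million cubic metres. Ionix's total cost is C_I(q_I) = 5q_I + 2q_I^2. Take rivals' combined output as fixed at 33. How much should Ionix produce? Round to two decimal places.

With rivals' combined output fixed at 33, Ionix's profit is π_I = (220 - 33 - q_I)q_I - (5q_I + 2q_I²) = (187 - q_I)q_I - (5q_I + 2q_I²).
∂π_I/∂q_I = 182 - 6q_I = 0, so q_I = 91/3.

30.33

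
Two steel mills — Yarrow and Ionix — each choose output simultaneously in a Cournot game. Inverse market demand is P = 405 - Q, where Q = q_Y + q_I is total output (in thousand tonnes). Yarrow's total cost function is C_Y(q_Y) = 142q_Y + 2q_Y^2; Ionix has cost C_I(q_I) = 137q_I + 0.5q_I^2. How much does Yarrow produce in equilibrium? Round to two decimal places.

Yarrow's profit: π_Y = (405 - Q)q_Y - (142q_Y + 2q_Y²). Setting ∂π_Y/∂q_Y = 0: 263 - 6q_Y - (q_I) = 0.
Ionix's first-order condition: 268 - 3q_I - (q_Y) = 0.
So q_Y = (263 - q_I)/6 and q_I = (268 - q_Y)/3.
Substituting one into the other gives q_Y = 521/17 and q_I = 1345/17.

30.65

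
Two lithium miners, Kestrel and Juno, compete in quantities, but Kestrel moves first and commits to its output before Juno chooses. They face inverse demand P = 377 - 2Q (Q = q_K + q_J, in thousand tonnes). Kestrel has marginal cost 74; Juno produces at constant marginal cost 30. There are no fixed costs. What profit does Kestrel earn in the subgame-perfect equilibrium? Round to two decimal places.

4192.56

Solve by backward induction. Given q_K, the follower Juno maximises π_J = (377 - 2q_K - 2q_J)q_J - 30q_J.
Follower FOC: 347 - 2q_K - 4q_J = 0, so q_J(q_K) = (347 - 2q_K)/4.
The leader anticipates this reaction. Substituting into P = 377 - 2Q gives P = 407/2 - q_K, so π_K = (407/2 - q_K)q_K - 74q_K.
The leader's first-order condition 259/2 - 2q_K = 0 yields q_K = 259/4.
Then q_J = (347 - 2·(259/4))/4 = 435/8.
Price P = 377 - 2·(953/8) = 555/4.
Kestrel's profit: (555/4 - 74)·(259/4) = 4192.5625.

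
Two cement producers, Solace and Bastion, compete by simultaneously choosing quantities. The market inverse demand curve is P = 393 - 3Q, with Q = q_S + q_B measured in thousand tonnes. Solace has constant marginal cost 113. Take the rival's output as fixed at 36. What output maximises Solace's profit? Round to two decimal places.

28.67

With the rival's output fixed at 36, Solace's profit is π_S = (393 - 3·36 - 3q_S)q_S - (113q_S) = (285 - 3q_S)q_S - (113q_S).
∂π_S/∂q_S = 172 - 6q_S = 0, so q_S = 86/3.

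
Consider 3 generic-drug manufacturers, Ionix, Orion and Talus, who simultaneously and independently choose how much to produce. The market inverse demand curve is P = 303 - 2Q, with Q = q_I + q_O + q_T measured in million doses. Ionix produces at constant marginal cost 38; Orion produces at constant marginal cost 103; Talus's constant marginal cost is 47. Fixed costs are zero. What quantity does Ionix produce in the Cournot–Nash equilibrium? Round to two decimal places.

42.38

Ionix's profit: π_I = (303 - 2Q)q_I - (38q_I). Setting ∂π_I/∂q_I = 0: 265 - 4q_I - 2(q_O + q_T) = 0.
Orion's first-order condition: 200 - 4q_O - 2(q_I + q_T) = 0.
Talus's first-order condition: 256 - 4q_T - 2(q_I + q_O) = 0.
Adding the 3 conditions: 721 − 4Q − 4Q = 0, i.e. Q = 721/8.
Back-substituting: q_I = (265 − 721/4)/2 = 339/8, q_O = (200 − 721/4)/2 = 79/8, q_T = (256 − 721/4)/2 = 303/8.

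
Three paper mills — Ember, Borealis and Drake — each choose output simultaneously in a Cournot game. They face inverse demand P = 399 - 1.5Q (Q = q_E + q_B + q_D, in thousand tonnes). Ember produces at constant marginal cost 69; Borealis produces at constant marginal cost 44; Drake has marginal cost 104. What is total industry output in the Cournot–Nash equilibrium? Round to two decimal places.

163.33

Ember's profit: π_E = (399 - 1.5Q)q_E - (69q_E). Setting ∂π_E/∂q_E = 0: 330 - 3q_E - (3/2)(q_B + q_D) = 0.
Borealis's profit: π_B = (399 - 1.5Q)q_B - (44q_B). Setting ∂π_B/∂q_B = 0: 355 - 3q_B - (3/2)(q_E + q_D) = 0.
Drake's first-order condition: 295 - 3q_D - (3/2)(q_E + q_B) = 0.
Summing all 3 equations gives 980 − 6Q = 0, hence Q = 490/3.
Back-substituting: q_E = (330 − 245)/(3/2) = 170/3, q_B = (355 − 245)/(3/2) = 220/3, q_D = (295 − 245)/(3/2) = 100/3.
Total output Q = 170/3 + 220/3 + 100/3 = 490/3.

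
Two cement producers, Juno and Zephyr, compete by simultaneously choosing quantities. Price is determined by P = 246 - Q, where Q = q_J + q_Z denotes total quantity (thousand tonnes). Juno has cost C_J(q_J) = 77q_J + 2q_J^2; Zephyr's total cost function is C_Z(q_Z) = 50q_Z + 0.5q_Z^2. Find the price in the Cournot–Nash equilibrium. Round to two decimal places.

168.47

Juno's profit: π_J = (246 - Q)q_J - (77q_J + 2q_J²). Setting ∂π_J/∂q_J = 0: 169 - 6q_J - (q_Z) = 0.
Zephyr's first-order condition: 196 - 3q_Z - (q_J) = 0.
Best responses: q_J = (169 - q_Z)/6, q_Z = (196 - q_J)/3.
Solving the pair: q_J = 311/17, q_Z = 1007/17.
Total output Q = 1318/17, so price P = 246 - 1318/17 = 168.4706.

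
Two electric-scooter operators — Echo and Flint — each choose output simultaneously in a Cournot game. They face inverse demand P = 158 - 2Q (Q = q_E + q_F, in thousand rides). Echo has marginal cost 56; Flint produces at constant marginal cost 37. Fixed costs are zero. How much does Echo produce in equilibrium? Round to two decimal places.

13.83

Echo's profit: π_E = (158 - 2Q)q_E - (56q_E). Setting ∂π_E/∂q_E = 0: 102 - 4q_E - 2(q_F) = 0.
Flint's first-order condition: 121 - 4q_F - 2(q_E) = 0.
Best responses: q_E = (102 - 2q_F)/4, q_F = (121 - 2q_E)/4.
Solving the pair: q_E = 83/6, q_F = 70/3.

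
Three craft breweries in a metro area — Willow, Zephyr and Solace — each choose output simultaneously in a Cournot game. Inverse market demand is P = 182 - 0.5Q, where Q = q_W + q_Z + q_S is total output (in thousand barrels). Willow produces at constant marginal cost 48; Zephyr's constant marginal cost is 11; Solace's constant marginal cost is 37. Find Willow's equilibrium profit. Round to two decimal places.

Willow's profit: π_W = (182 - 0.5Q)q_W - (48q_W). Setting ∂π_W/∂q_W = 0: 134 - q_W - (1/2)(q_Z + q_S) = 0.
Zephyr's profit: π_Z = (182 - 0.5Q)q_Z - (11q_Z). Setting ∂π_Z/∂q_Z = 0: 171 - q_Z - (1/2)(q_W + q_S) = 0.
Solace's first-order condition: 145 - q_S - (1/2)(q_W + q_Z) = 0.
Adding the 3 first-order conditions: 450 − 2Q = 0, so Q = 225.
Back-substituting: q_W = (134 − 225/2)/(1/2) = 43, q_Z = (171 − 225/2)/(1/2) = 117, q_S = (145 − 225/2)/(1/2) = 65.
Price P = 182 - (1/2)·225 = 139/2.
Willow's profit: (139/2 - 48)·43 = 1849/2.

924.50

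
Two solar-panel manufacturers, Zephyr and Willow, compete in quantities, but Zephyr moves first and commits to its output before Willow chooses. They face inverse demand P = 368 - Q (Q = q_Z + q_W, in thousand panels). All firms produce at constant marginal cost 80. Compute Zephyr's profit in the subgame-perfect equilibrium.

10368

Solve by backward induction. Given q_Z, the follower Willow maximises π_W = (368 - q_Z - q_W)q_W - 80q_W.
∂π_W/∂q_W = 288 - q_Z - 2q_W = 0 gives the reaction function q_W = (288 - q_Z)/2.
The leader anticipates this reaction. Substituting into P = 368 - Q gives P = 224 - (1/2)q_Z, so π_Z = (224 - (1/2)q_Z)q_Z - 80q_Z.
Leader FOC: 144 - q_Z = 0, so q_Z = 144.
Then q_W = (288 - 144)/2 = 72.
Price P = 368 - 216 = 152.
Zephyr's profit: (152 - 80)·144 = 10368.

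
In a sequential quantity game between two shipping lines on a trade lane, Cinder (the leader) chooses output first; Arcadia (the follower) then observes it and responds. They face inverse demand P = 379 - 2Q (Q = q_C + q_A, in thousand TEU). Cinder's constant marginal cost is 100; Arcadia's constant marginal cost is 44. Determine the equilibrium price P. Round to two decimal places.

155.75

Solve by backward induction. Given q_C, the follower Arcadia maximises π_A = (379 - 2q_C - 2q_A)q_A - 44q_A.
Setting the follower's marginal profit to zero, 335 - 2q_C - 4q_A = 0, i.e. q_A = (335 - 2q_C)/4.
Cinder substitutes q_A(q_C) into its own profit: π_C = q_C(379 - 2q_C - (335 - 2q_C)/2) - 100q_C = (423/2 - q_C)q_C - 100q_C.
The leader's first-order condition 223/2 - 2q_C = 0 yields q_C = 223/4.
Then q_A = (335 - 2·(223/4))/4 = 447/8.
Total output Q = 893/8, so price P = 379 - 2·(893/8) = 623/4.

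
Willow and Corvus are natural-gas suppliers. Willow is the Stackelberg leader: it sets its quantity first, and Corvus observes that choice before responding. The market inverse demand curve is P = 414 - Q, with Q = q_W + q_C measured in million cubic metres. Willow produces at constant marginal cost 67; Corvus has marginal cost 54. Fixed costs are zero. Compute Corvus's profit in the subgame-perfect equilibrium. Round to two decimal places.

The follower Corvus best-responds to any q_W: π_C = (414 - Q)q_C - 54q_C.
Setting the follower's marginal profit to zero, 360 - q_W - 2q_C = 0, i.e. q_C = (360 - q_W)/2.
Willow substitutes q_C(q_W) into its own profit: π_W = q_W(414 - q_W - (360 - q_W)/2) - 67q_W = (234 - (1/2)q_W)q_W - 67q_W.
Maximising: ∂π_W/∂q_W = 167 - q_W = 0, giving q_W = 167.
Then q_C = (360 - 167)/2 = 193/2.
Price P = 414 - 527/2 = 301/2.
Corvus's profit: (301/2 - 54)·(193/2) = 9312.2500.

9312.25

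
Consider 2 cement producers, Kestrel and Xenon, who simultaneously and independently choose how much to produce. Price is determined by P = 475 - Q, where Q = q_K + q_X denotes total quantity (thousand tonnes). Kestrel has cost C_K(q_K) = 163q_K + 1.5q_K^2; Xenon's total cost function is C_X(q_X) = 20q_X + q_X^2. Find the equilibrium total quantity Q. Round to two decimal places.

Kestrel's profit: π_K = (475 - Q)q_K - (163q_K + (3/2)q_K²). Setting ∂π_K/∂q_K = 0: 312 - 5q_K - (q_X) = 0.
Xenon's profit: π_X = (475 - Q)q_X - (20q_X + q_X²). Setting ∂π_X/∂q_X = 0: 455 - 4q_X - (q_K) = 0.
Rearranging gives the reaction functions q_K = (312 - q_X)/5 and q_X = (455 - q_K)/4.
Substituting one into the other gives q_K = 793/19 and q_X = 1963/19.
Total output Q = 793/19 + 1963/19 = 145.0526.

145.05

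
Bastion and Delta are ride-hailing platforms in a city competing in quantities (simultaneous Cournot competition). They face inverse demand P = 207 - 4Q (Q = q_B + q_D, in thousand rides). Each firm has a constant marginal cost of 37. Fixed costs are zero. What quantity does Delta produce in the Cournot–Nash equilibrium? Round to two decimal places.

14.17

Each firm earns π_i = (207 - 4Q)q_i - 37q_i.
First-order condition (treating rivals' output as given): 170 - 8q_i - 4q_j = 0.
With identical firms every q_j equals q_i, so q_j = q_i and 170 = 12q_i, giving q_i = 85/6.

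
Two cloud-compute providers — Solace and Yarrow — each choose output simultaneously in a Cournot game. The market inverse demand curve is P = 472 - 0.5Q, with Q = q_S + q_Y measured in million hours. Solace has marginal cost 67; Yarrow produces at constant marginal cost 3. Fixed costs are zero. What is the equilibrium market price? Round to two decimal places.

180.67

Solace's profit: π_S = (472 - 0.5Q)q_S - (67q_S). Setting ∂π_S/∂q_S = 0: 405 - q_S - (1/2)(q_Y) = 0.
Yarrow's profit: π_Y = (472 - 0.5Q)q_Y - (3q_Y). Setting ∂π_Y/∂q_Y = 0: 469 - q_Y - (1/2)(q_S) = 0.
So q_S = (405 - (1/2)q_Y) and q_Y = (469 - (1/2)q_S).
Substituting one into the other gives q_S = 682/3 and q_Y = 1066/3.
Total output Q = 1748/3, so price P = 472 - (1/2)·(1748/3) = 542/3.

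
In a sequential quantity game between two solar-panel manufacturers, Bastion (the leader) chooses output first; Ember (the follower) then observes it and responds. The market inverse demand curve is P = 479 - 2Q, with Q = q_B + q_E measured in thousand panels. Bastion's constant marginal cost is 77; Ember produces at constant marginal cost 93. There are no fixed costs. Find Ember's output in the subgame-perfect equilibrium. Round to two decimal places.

The follower Ember best-responds to any q_B: π_E = (479 - 2Q)q_E - 93q_E.
Follower FOC: 386 - 2q_B - 4q_E = 0, so q_E(q_B) = (386 - 2q_B)/4.
The leader anticipates this reaction. Substituting into P = 479 - 2Q gives P = 286 - q_B, so π_B = (286 - q_B)q_B - 77q_B.
Maximising: ∂π_B/∂q_B = 209 - 2q_B = 0, giving q_B = 209/2.
Then q_E = (386 - 2·(209/2))/4 = 177/4.

44.25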